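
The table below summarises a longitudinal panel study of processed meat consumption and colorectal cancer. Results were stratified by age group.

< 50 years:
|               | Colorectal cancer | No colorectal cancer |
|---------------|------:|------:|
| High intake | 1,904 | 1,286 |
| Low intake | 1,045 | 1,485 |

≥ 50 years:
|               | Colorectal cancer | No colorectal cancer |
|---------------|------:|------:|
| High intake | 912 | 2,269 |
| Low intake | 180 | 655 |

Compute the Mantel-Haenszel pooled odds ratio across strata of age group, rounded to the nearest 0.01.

1.91

OR_MH = Σ(aᵢdᵢ/nᵢ) / Σ(bᵢcᵢ/nᵢ), where nᵢ is the stratum total.
Stratum 1 (< 50 years): n = 5720; a·d/n = 1904·1485/5720 = 494.3077; b·c/n = 1286·1045/5720 = 234.9423
Stratum 2 (≥ 50 years): n = 4016; a·d/n = 912·655/4016 = 148.7450; b·c/n = 2269·180/4016 = 101.6982
OR_MH = (494.3077 + 148.7450) / (234.9423 + 101.6982) = 643.0527 / 336.6405 = 1.91021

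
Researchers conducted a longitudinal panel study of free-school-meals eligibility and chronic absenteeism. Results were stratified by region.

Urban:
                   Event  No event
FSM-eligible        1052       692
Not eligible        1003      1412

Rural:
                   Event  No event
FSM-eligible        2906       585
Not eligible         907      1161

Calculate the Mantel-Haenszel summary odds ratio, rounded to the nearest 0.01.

3.68

OR_MH = Σ(aᵢdᵢ/nᵢ) / Σ(bᵢcᵢ/nᵢ), where nᵢ is the stratum total.
Stratum 1 (Urban): n = 4159; a·d/n = 1052·1412/4159 = 357.1589; b·c/n = 692·1003/4159 = 166.8853
Stratum 2 (Rural): n = 5559; a·d/n = 2906·1161/5559 = 606.9196; b·c/n = 585·907/5559 = 95.4479
OR_MH = (357.1589 + 606.9196) / (166.8853 + 95.4479) = 964.0785 / 262.3332 = 3.67501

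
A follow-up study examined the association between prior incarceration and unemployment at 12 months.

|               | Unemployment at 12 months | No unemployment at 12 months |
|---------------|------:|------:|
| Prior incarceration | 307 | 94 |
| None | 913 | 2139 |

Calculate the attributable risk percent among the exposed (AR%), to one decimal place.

60.9

Cells: a = 307, b = 94, c = 913, d = 2139.
Risk in exposed = 307/401 = 0.76559; risk in unexposed = 913/3052 = 0.29915.
RR = 0.76559/0.29915 = 2.55922
AR% = (RR − 1)/RR × 100 = (2.55922 − 1)/2.55922 × 100 = 60.9256%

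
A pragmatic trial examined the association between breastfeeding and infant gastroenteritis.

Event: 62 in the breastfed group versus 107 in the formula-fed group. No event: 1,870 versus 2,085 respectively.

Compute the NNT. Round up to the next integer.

60

Risk in treated group = 62/1932 = 0.03209; risk in control = 107/2192 = 0.04881.
Absolute risk reduction = 0.04881 − 0.03209 = 0.01672
NNT = 1 / ARR = 1 / 0.01672 = 59.799 → round up → 60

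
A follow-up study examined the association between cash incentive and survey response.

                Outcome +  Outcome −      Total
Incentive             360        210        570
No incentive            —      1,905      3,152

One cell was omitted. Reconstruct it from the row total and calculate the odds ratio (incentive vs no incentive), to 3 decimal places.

2.619

The missing cell is in the unexposed row: 3152 − 1905 = 1247.
So a = 360, b = 210, c = 1247, d = 1905.
OR = (a·d)/(b·c) = (360 × 1905) / (210 × 1247) = 685800 / 261870 = 2.61886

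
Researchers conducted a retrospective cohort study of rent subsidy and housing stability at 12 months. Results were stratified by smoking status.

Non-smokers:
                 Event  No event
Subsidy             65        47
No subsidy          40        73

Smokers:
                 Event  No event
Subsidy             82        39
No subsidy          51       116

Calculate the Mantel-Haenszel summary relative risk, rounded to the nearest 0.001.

1.940

RR_MH = Σ(aᵢ·n₀ᵢ/nᵢ) / Σ(cᵢ·n₁ᵢ/nᵢ), with n₁ᵢ = aᵢ+bᵢ (exposed), n₀ᵢ = cᵢ+dᵢ (unexposed), nᵢ = n₁ᵢ+n₀ᵢ.
Stratum 1 (Non-smokers): n₁ = 112, n₀ = 113, n = 225; a·n₀/n = 65·113/225 = 32.6444; c·n₁/n = 40·112/225 = 19.9111
Stratum 2 (Smokers): n₁ = 121, n₀ = 167, n = 288; a·n₀/n = 82·167/288 = 47.5486; c·n₁/n = 51·121/288 = 21.4271
RR_MH = (32.6444 + 47.5486) / (19.9111 + 21.4271) = 80.1931 / 41.3382 = 1.93993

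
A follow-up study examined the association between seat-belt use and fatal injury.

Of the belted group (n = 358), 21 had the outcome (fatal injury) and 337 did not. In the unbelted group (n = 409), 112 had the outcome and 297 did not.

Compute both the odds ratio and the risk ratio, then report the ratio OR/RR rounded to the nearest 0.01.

From the description: a = 21, b = 337, c = 112, d = 297.
OR = (21·297)/(337·112) = 6237/37744 = 0.16524
Risk in exposed = 21/358 = 0.05866; risk in unexposed = 112/409 = 0.27384; RR = 0.21421
OR/RR = 0.16524 / 0.21421 = 0.77141
The outcome is not rare, so the OR lies further from 1 than the RR.

0.77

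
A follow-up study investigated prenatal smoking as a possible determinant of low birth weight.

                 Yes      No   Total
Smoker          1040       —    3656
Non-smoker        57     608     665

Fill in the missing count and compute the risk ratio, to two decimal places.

The missing cell is in the exposed row: 3656 − 1040 = 2616.
So a = 1040, b = 2616, c = 57, d = 608.
RR = [a/(a+b)] / [c/(c+d)] = (1040/3656) / (57/665) = 0.28446/0.08571 = 3.31875

3.32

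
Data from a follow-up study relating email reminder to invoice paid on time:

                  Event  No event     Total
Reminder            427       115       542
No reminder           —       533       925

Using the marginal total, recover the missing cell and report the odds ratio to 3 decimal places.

The missing cell is in the unexposed row: 925 − 533 = 392.
So a = 427, b = 115, c = 392, d = 533.
OR = (a·d)/(b·c) = (427 × 533) / (115 × 392) = 227591 / 45080 = 5.04860

5.049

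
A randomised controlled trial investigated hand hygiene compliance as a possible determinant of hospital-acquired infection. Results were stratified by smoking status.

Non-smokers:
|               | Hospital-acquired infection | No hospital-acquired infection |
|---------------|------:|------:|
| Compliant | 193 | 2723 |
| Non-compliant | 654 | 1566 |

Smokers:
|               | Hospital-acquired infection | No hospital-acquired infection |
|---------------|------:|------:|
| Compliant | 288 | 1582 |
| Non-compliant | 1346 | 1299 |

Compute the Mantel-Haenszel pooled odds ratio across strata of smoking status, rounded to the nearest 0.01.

0.17

OR_MH = Σ(aᵢdᵢ/nᵢ) / Σ(bᵢcᵢ/nᵢ), where nᵢ is the stratum total.
Stratum 1 (Non-smokers): n = 5136; a·d/n = 193·1566/5136 = 58.8470; b·c/n = 2723·654/5136 = 346.7371
Stratum 2 (Smokers): n = 4515; a·d/n = 288·1299/4515 = 82.8598; b·c/n = 1582·1346/4515 = 471.6217
OR_MH = (58.8470 + 82.8598) / (346.7371 + 471.6217) = 141.7068 / 818.3589 = 0.17316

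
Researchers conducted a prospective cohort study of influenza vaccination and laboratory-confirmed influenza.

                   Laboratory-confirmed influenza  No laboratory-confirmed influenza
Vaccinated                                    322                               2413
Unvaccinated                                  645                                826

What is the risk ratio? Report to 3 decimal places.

Cells: a = 322, b = 2413, c = 645, d = 826.
Risk in exposed = 322/2735 = 0.11773; risk in unexposed = 645/1471 = 0.43848.
RR = 0.11773 / 0.43848 = 0.26850
The risk is 73% lower among the exposed than among the unexposed.

0.269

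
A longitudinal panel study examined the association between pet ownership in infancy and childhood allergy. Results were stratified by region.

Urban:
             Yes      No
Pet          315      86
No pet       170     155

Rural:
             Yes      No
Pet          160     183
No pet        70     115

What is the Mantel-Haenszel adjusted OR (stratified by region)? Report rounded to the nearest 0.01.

2.30

OR_MH = Σ(aᵢdᵢ/nᵢ) / Σ(bᵢcᵢ/nᵢ), where nᵢ is the stratum total.
Stratum 1 (Urban): n = 726; a·d/n = 315·155/726 = 67.2521; b·c/n = 86·170/726 = 20.1377
Stratum 2 (Rural): n = 528; a·d/n = 160·115/528 = 34.8485; b·c/n = 183·70/528 = 24.2614
OR_MH = (67.2521 + 34.8485) / (20.1377 + 24.2614) = 102.1006 / 44.3991 = 2.29961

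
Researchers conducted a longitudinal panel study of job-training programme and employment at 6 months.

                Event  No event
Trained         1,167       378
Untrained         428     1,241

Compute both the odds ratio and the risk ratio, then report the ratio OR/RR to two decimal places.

3.04

Cells: a = 1167, b = 378, c = 428, d = 1241.
OR = (1167·1241)/(378·428) = 1448247/161784 = 8.95173
Risk in exposed = 1167/1545 = 0.75534; risk in unexposed = 428/1669 = 0.25644; RR = 2.94547
OR/RR = 8.95173 / 2.94547 = 3.03915
The outcome is not rare, so the OR lies further from 1 than the RR.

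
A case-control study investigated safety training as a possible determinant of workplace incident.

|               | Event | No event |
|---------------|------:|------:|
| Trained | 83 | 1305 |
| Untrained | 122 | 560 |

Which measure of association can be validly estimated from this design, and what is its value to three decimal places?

Cells: a = 83, b = 1305, c = 122, d = 560.
This is a case-control study: participants were sampled on outcome status, so risks in the source population cannot be estimated directly — relative risk is not valid here. The odds ratio is the appropriate measure.
OR = (a·d)/(b·c) = (83 × 560) / (1305 × 122) = 46480 / 159210 = 0.29194

0.292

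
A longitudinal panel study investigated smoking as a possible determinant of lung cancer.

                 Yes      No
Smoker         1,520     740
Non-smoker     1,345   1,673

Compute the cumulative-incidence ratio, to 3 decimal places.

Cells: a = 1520, b = 740, c = 1345, d = 1673.
Risk in exposed = 1520/2260 = 0.67257; risk in unexposed = 1345/3018 = 0.44566.
RR = 0.67257 / 0.44566 = 1.50915
The risk among the exposed is 1.51 times that among the unexposed.

1.509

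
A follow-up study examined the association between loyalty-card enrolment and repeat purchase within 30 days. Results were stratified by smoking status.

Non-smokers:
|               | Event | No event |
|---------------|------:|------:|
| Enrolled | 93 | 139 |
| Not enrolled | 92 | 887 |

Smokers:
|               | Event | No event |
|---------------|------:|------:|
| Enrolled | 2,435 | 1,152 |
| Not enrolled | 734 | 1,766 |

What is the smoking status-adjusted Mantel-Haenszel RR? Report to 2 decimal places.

RR_MH = Σ(aᵢ·n₀ᵢ/nᵢ) / Σ(cᵢ·n₁ᵢ/nᵢ), with n₁ᵢ = aᵢ+bᵢ (exposed), n₀ᵢ = cᵢ+dᵢ (unexposed), nᵢ = n₁ᵢ+n₀ᵢ.
Stratum 1 (Non-smokers): n₁ = 232, n₀ = 979, n = 1211; a·n₀/n = 93·979/1211 = 75.1833; c·n₁/n = 92·232/1211 = 17.6251
Stratum 2 (Smokers): n₁ = 3587, n₀ = 2500, n = 6087; a·n₀/n = 2435·2500/6087 = 1000.0821; c·n₁/n = 734·3587/6087 = 432.5379
RR_MH = (75.1833 + 1000.0821) / (17.6251 + 432.5379) = 1075.2655 / 450.1630 = 2.38861

2.39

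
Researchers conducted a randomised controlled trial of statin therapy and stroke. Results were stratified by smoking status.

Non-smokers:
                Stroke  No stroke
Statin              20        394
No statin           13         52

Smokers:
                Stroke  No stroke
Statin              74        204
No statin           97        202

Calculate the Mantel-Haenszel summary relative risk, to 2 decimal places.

0.71

RR_MH = Σ(aᵢ·n₀ᵢ/nᵢ) / Σ(cᵢ·n₁ᵢ/nᵢ), with n₁ᵢ = aᵢ+bᵢ (exposed), n₀ᵢ = cᵢ+dᵢ (unexposed), nᵢ = n₁ᵢ+n₀ᵢ.
Stratum 1 (Non-smokers): n₁ = 414, n₀ = 65, n = 479; a·n₀/n = 20·65/479 = 2.7140; c·n₁/n = 13·414/479 = 11.2359
Stratum 2 (Smokers): n₁ = 278, n₀ = 299, n = 577; a·n₀/n = 74·299/577 = 38.3466; c·n₁/n = 97·278/577 = 46.7348
RR_MH = (2.7140 + 38.3466) / (11.2359 + 46.7348) = 41.0606 / 57.9707 = 0.70830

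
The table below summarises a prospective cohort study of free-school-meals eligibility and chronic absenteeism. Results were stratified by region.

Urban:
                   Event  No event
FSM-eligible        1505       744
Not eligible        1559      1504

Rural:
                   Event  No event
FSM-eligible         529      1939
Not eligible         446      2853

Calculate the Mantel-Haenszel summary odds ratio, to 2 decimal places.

OR_MH = Σ(aᵢdᵢ/nᵢ) / Σ(bᵢcᵢ/nᵢ), where nᵢ is the stratum total.
Stratum 1 (Urban): n = 5312; a·d/n = 1505·1504/5312 = 426.1145; b·c/n = 744·1559/5312 = 218.3539
Stratum 2 (Rural): n = 5767; a·d/n = 529·2853/5767 = 261.7023; b·c/n = 1939·446/5767 = 149.9556
OR_MH = (426.1145 + 261.7023) / (218.3539 + 149.9556) = 687.8167 / 368.3095 = 1.86750

1.87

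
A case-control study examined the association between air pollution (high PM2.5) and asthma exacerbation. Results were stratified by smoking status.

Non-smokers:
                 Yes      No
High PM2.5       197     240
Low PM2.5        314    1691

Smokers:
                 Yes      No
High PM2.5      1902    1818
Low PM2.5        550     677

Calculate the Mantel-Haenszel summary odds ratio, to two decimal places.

OR_MH = Σ(aᵢdᵢ/nᵢ) / Σ(bᵢcᵢ/nᵢ), where nᵢ is the stratum total.
Stratum 1 (Non-smokers): n = 2442; a·d/n = 197·1691/2442 = 136.4156; b·c/n = 240·314/2442 = 30.8600
Stratum 2 (Smokers): n = 4947; a·d/n = 1902·677/4947 = 260.2899; b·c/n = 1818·550/4947 = 202.1225
OR_MH = (136.4156 + 260.2899) / (30.8600 + 202.1225) = 396.7055 / 232.9824 = 1.70273

1.70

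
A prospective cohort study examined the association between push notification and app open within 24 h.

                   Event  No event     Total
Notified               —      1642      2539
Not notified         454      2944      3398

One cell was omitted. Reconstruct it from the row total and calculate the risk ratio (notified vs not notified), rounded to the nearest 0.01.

2.64

The missing cell is in the exposed row: 2539 − 1642 = 897.
So a = 897, b = 1642, c = 454, d = 2944.
RR = [a/(a+b)] / [c/(c+d)] = (897/2539) / (454/3398) = 0.35329/0.13361 = 2.64422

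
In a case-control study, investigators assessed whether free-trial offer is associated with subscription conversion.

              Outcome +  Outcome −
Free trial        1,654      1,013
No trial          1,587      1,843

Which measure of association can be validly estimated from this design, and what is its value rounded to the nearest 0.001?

1.896

Cells: a = 1654, b = 1013, c = 1587, d = 1843.
This is a case-control study: participants were sampled on outcome status, so risks in the source population cannot be estimated directly — relative risk is not valid here. The odds ratio is the appropriate measure.
OR = (a·d)/(b·c) = (1654 × 1843) / (1013 × 1587) = 3048322 / 1607631 = 1.89616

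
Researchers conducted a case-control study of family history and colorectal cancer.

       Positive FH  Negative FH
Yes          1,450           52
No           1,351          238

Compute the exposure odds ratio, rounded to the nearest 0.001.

Reading the table with exposure as columns: a = 1450 (Positive FH, case), b = 1351 (Positive FH, non-case), c = 52 (Negative FH, case), d = 238.
OR = (a·d)/(b·c) = (1450 × 238) / (1351 × 52) = 345100 / 70252 = 4.91232
The odds of colorectal cancer are about 4.91 times as high in the positive fh group.

4.912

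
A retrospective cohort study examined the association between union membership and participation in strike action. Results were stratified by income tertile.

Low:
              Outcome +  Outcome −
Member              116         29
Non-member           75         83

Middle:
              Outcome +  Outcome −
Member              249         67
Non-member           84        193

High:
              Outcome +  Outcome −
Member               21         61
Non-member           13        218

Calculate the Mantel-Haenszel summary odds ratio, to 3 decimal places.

OR_MH = Σ(aᵢdᵢ/nᵢ) / Σ(bᵢcᵢ/nᵢ), where nᵢ is the stratum total.
Stratum 1 (Low): n = 303; a·d/n = 116·83/303 = 31.7756; b·c/n = 29·75/303 = 7.1782
Stratum 2 (Middle): n = 593; a·d/n = 249·193/593 = 81.0405; b·c/n = 67·84/593 = 9.4907
Stratum 3 (High): n = 313; a·d/n = 21·218/313 = 14.6262; b·c/n = 61·13/313 = 2.5335
OR_MH = (31.7756 + 81.0405 + 14.6262) / (7.1782 + 9.4907 + 2.5335) = 127.4422 / 19.2025 = 6.63676

6.637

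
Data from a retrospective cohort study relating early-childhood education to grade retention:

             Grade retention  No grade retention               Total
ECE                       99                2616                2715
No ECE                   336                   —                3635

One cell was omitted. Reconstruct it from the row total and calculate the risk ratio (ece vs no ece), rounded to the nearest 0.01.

The missing cell is in the unexposed row: 3635 − 336 = 3299.
So a = 99, b = 2616, c = 336, d = 3299.
RR = [a/(a+b)] / [c/(c+d)] = (99/2715) / (336/3635) = 0.03646/0.09243 = 0.39449

0.39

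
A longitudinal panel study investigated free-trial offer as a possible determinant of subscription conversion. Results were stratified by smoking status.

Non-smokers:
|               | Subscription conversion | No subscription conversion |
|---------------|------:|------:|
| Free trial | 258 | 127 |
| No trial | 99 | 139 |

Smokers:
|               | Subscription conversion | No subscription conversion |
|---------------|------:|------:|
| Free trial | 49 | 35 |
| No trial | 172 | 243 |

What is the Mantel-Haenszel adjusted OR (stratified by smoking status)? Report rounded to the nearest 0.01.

OR_MH = Σ(aᵢdᵢ/nᵢ) / Σ(bᵢcᵢ/nᵢ), where nᵢ is the stratum total.
Stratum 1 (Non-smokers): n = 623; a·d/n = 258·139/623 = 57.5634; b·c/n = 127·99/623 = 20.1814
Stratum 2 (Smokers): n = 499; a·d/n = 49·243/499 = 23.8617; b·c/n = 35·172/499 = 12.0641
OR_MH = (57.5634 + 23.8617) / (20.1814 + 12.0641) = 81.4251 / 32.2455 = 2.52516

2.53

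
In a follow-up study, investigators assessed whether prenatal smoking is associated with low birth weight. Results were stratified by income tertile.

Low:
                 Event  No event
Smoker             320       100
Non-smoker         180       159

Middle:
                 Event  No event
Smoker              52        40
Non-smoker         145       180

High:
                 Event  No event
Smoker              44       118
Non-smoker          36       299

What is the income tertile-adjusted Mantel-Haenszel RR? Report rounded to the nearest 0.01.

RR_MH = Σ(aᵢ·n₀ᵢ/nᵢ) / Σ(cᵢ·n₁ᵢ/nᵢ), with n₁ᵢ = aᵢ+bᵢ (exposed), n₀ᵢ = cᵢ+dᵢ (unexposed), nᵢ = n₁ᵢ+n₀ᵢ.
Stratum 1 (Low): n₁ = 420, n₀ = 339, n = 759; a·n₀/n = 320·339/759 = 142.9249; c·n₁/n = 180·420/759 = 99.6047
Stratum 2 (Middle): n₁ = 92, n₀ = 325, n = 417; a·n₀/n = 52·325/417 = 40.5276; c·n₁/n = 145·92/417 = 31.9904
Stratum 3 (High): n₁ = 162, n₀ = 335, n = 497; a·n₀/n = 44·335/497 = 29.6579; c·n₁/n = 36·162/497 = 11.7344
RR_MH = (142.9249 + 40.5276 + 29.6579) / (99.6047 + 31.9904 + 11.7344) = 213.1104 / 143.3296 = 1.48686

1.49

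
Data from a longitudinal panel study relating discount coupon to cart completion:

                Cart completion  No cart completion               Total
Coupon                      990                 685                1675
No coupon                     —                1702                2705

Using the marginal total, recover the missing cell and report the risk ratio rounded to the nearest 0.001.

1.594

The missing cell is in the unexposed row: 2705 − 1702 = 1003.
So a = 990, b = 685, c = 1003, d = 1702.
RR = [a/(a+b)] / [c/(c+d)] = (990/1675) / (1003/2705) = 0.59104/0.37079 = 1.59399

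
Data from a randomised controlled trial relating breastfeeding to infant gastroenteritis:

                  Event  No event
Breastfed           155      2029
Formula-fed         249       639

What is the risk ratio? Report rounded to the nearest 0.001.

Cells: a = 155, b = 2029, c = 249, d = 639.
Risk in exposed = 155/2184 = 0.07097; risk in unexposed = 249/888 = 0.28041.
RR = 0.07097 / 0.28041 = 0.25310
The risk is 75% lower among the exposed than among the unexposed.

0.253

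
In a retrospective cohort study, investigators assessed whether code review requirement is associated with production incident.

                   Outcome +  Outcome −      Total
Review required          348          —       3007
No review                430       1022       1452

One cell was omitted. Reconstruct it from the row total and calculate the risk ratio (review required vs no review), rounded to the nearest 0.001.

The missing cell is in the exposed row: 3007 − 348 = 2659.
So a = 348, b = 2659, c = 430, d = 1022.
RR = [a/(a+b)] / [c/(c+d)] = (348/3007) / (430/1452) = 0.11573/0.29614 = 0.39079

0.391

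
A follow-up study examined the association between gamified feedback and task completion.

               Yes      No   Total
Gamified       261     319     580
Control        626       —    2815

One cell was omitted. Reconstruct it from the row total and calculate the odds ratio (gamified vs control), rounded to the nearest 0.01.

The missing cell is in the unexposed row: 2815 − 626 = 2189.
So a = 261, b = 319, c = 626, d = 2189.
OR = (a·d)/(b·c) = (261 × 2189) / (319 × 626) = 571329 / 199694 = 2.86102

2.86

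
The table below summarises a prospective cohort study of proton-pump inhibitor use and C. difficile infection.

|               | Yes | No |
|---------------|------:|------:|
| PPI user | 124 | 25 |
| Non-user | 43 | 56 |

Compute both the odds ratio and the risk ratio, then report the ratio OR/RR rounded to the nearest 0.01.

Cells: a = 124, b = 25, c = 43, d = 56.
OR = (124·56)/(25·43) = 6944/1075 = 6.45953
Risk in exposed = 124/149 = 0.83221; risk in unexposed = 43/99 = 0.43434; RR = 1.91603
OR/RR = 6.45953 / 1.91603 = 3.37131
The outcome is not rare, so the OR lies further from 1 than the RR.

3.37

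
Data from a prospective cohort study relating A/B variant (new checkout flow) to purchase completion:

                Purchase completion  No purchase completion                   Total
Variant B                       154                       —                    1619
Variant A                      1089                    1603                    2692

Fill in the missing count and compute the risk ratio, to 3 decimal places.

0.235

The missing cell is in the exposed row: 1619 − 154 = 1465.
So a = 154, b = 1465, c = 1089, d = 1603.
RR = [a/(a+b)] / [c/(c+d)] = (154/1619) / (1089/2692) = 0.09512/0.40453 = 0.23514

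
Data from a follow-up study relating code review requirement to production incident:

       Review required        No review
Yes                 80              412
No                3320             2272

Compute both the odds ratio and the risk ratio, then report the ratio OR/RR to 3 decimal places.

Reading the table with exposure as columns: a = 80 (Review required, case), b = 3320 (Review required, non-case), c = 412 (No review, case), d = 2272.
OR = (80·2272)/(3320·412) = 181760/1367840 = 0.13288
Risk in exposed = 80/3400 = 0.02353; risk in unexposed = 412/2684 = 0.15350; RR = 0.15328
OR/RR = 0.13288 / 0.15328 = 0.86690
The outcome is not rare, so the OR lies further from 1 than the RR.

0.867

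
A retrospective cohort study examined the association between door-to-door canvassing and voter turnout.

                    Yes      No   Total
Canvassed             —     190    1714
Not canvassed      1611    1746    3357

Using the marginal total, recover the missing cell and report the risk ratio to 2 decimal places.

1.85

The missing cell is in the exposed row: 1714 − 190 = 1524.
So a = 1524, b = 190, c = 1611, d = 1746.
RR = [a/(a+b)] / [c/(c+d)] = (1524/1714) / (1611/3357) = 0.88915/0.47989 = 1.85281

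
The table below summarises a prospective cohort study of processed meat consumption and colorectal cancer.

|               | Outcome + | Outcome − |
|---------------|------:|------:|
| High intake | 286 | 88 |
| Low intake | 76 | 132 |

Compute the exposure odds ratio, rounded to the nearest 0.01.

5.64

Cells: a = 286, b = 88, c = 76, d = 132.
OR = (a·d)/(b·c) = (286 × 132) / (88 × 76) = 37752 / 6688 = 5.64474
The odds of colorectal cancer are about 5.64 times as high in the high intake group.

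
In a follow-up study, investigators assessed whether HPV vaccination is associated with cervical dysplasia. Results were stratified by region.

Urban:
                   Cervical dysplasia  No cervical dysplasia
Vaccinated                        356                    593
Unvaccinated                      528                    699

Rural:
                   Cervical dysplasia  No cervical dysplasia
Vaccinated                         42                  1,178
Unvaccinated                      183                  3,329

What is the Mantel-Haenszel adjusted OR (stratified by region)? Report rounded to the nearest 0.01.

0.76

OR_MH = Σ(aᵢdᵢ/nᵢ) / Σ(bᵢcᵢ/nᵢ), where nᵢ is the stratum total.
Stratum 1 (Urban): n = 2176; a·d/n = 356·699/2176 = 114.3585; b·c/n = 593·528/2176 = 143.8897
Stratum 2 (Rural): n = 4732; a·d/n = 42·3329/4732 = 29.5473; b·c/n = 1178·183/4732 = 45.5566
OR_MH = (114.3585 + 29.5473) / (143.8897 + 45.5566) = 143.9058 / 189.4463 = 0.75961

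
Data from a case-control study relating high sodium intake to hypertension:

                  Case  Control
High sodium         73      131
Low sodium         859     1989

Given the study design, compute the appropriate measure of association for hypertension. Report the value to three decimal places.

Cells: a = 73, b = 131, c = 859, d = 1989.
This is a case-control study: participants were sampled on outcome status, so risks in the source population cannot be estimated directly — relative risk is not valid here. The odds ratio is the appropriate measure.
OR = (a·d)/(b·c) = (73 × 1989) / (131 × 859) = 145197 / 112529 = 1.29031

1.290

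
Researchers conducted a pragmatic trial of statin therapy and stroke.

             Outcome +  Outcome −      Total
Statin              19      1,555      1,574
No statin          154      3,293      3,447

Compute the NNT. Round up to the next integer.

31

Risk in treated group = 19/1574 = 0.01207; risk in control = 154/3447 = 0.04468.
Absolute risk reduction = 0.04468 − 0.01207 = 0.03261
NNT = 1 / ARR = 1 / 0.03261 = 30.670 → round up → 31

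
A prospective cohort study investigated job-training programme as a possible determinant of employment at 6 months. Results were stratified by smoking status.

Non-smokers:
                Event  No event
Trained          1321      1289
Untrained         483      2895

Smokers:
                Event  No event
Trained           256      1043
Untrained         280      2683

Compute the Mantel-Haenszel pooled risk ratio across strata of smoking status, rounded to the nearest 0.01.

RR_MH = Σ(aᵢ·n₀ᵢ/nᵢ) / Σ(cᵢ·n₁ᵢ/nᵢ), with n₁ᵢ = aᵢ+bᵢ (exposed), n₀ᵢ = cᵢ+dᵢ (unexposed), nᵢ = n₁ᵢ+n₀ᵢ.
Stratum 1 (Non-smokers): n₁ = 2610, n₀ = 3378, n = 5988; a·n₀/n = 1321·3378/5988 = 745.2134; c·n₁/n = 483·2610/5988 = 210.5261
Stratum 2 (Smokers): n₁ = 1299, n₀ = 2963, n = 4262; a·n₀/n = 256·2963/4262 = 177.9747; c·n₁/n = 280·1299/4262 = 85.3402
RR_MH = (745.2134 + 177.9747) / (210.5261 + 85.3402) = 923.1881 / 295.8663 = 3.12029

3.12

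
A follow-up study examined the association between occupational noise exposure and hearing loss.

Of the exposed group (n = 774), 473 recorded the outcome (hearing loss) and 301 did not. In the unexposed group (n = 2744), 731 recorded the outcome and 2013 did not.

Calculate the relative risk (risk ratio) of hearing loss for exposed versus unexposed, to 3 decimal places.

2.294

From the description: a = 473, b = 301, c = 731, d = 2013.
Risk in exposed = 473/774 = 0.61111; risk in unexposed = 731/2744 = 0.26640.
RR = 0.61111 / 0.26640 = 2.29397
The risk among the exposed is 2.29 times that among the unexposed.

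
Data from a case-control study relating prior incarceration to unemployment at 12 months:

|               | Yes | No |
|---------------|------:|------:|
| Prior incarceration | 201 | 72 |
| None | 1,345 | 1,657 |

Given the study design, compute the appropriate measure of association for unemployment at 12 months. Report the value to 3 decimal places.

3.439

Cells: a = 201, b = 72, c = 1345, d = 1657.
This is a case-control study: participants were sampled on outcome status, so risks in the source population cannot be estimated directly — relative risk is not valid here. The odds ratio is the appropriate measure.
OR = (a·d)/(b·c) = (201 × 1657) / (72 × 1345) = 333057 / 96840 = 3.43925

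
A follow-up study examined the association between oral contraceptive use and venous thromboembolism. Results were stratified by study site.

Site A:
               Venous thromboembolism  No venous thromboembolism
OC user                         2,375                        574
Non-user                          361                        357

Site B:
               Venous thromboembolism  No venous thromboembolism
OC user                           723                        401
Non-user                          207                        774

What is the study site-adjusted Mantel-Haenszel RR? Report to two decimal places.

RR_MH = Σ(aᵢ·n₀ᵢ/nᵢ) / Σ(cᵢ·n₁ᵢ/nᵢ), with n₁ᵢ = aᵢ+bᵢ (exposed), n₀ᵢ = cᵢ+dᵢ (unexposed), nᵢ = n₁ᵢ+n₀ᵢ.
Stratum 1 (Site A): n₁ = 2949, n₀ = 718, n = 3667; a·n₀/n = 2375·718/3667 = 465.0259; c·n₁/n = 361·2949/3667 = 290.3161
Stratum 2 (Site B): n₁ = 1124, n₀ = 981, n = 2105; a·n₀/n = 723·981/2105 = 336.9420; c·n₁/n = 207·1124/2105 = 110.5311
RR_MH = (465.0259 + 336.9420) / (290.3161 + 110.5311) = 801.9679 / 400.8472 = 2.00068

2.00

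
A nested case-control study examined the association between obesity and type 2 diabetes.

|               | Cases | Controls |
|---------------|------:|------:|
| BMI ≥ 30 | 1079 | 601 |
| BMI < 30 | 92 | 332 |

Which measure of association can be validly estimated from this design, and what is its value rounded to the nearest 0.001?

Cells: a = 1079, b = 601, c = 92, d = 332.
This is a nested case-control study: participants were sampled on outcome status, so risks in the source population cannot be estimated directly — relative risk is not valid here. The odds ratio is the appropriate measure.
OR = (a·d)/(b·c) = (1079 × 332) / (601 × 92) = 358228 / 55292 = 6.47884

6.479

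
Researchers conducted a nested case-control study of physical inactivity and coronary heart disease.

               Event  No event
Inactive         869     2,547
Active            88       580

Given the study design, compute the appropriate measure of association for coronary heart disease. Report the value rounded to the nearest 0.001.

Cells: a = 869, b = 2547, c = 88, d = 580.
This is a nested case-control study: participants were sampled on outcome status, so risks in the source population cannot be estimated directly — relative risk is not valid here. The odds ratio is the appropriate measure.
OR = (a·d)/(b·c) = (869 × 580) / (2547 × 88) = 504020 / 224136 = 2.24872

2.249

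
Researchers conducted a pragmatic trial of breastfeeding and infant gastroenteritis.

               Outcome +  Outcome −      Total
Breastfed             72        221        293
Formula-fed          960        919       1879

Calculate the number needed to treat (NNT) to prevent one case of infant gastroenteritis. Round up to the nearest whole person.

4

Risk in treated group = 72/293 = 0.24573; risk in control = 960/1879 = 0.51091.
Absolute risk reduction = 0.51091 − 0.24573 = 0.26518
NNT = 1 / ARR = 1 / 0.26518 = 3.771 → round up → 4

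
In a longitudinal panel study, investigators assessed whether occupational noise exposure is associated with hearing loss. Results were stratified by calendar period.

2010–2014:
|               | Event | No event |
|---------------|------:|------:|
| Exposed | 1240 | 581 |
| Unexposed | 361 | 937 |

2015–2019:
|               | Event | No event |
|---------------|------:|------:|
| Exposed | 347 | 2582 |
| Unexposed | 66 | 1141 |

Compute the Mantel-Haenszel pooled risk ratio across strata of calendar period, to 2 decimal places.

RR_MH = Σ(aᵢ·n₀ᵢ/nᵢ) / Σ(cᵢ·n₁ᵢ/nᵢ), with n₁ᵢ = aᵢ+bᵢ (exposed), n₀ᵢ = cᵢ+dᵢ (unexposed), nᵢ = n₁ᵢ+n₀ᵢ.
Stratum 1 (2010–2014): n₁ = 1821, n₀ = 1298, n = 3119; a·n₀/n = 1240·1298/3119 = 516.0372; c·n₁/n = 361·1821/3119 = 210.7666
Stratum 2 (2015–2019): n₁ = 2929, n₀ = 1207, n = 4136; a·n₀/n = 347·1207/4136 = 101.2643; c·n₁/n = 66·2929/4136 = 46.7394
RR_MH = (516.0372 + 101.2643) / (210.7666 + 46.7394) = 617.3015 / 257.5060 = 2.39723

2.40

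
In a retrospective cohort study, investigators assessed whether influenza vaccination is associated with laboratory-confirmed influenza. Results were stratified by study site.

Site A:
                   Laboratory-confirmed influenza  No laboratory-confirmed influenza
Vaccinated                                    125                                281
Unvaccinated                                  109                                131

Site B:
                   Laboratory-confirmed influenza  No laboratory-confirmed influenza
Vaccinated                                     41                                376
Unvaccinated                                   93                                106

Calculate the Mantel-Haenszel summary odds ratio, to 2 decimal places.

0.31

OR_MH = Σ(aᵢdᵢ/nᵢ) / Σ(bᵢcᵢ/nᵢ), where nᵢ is the stratum total.
Stratum 1 (Site A): n = 646; a·d/n = 125·131/646 = 25.3483; b·c/n = 281·109/646 = 47.4133
Stratum 2 (Site B): n = 616; a·d/n = 41·106/616 = 7.0552; b·c/n = 376·93/616 = 56.7662
OR_MH = (25.3483 + 7.0552) / (47.4133 + 56.7662) = 32.4035 / 104.1795 = 0.31104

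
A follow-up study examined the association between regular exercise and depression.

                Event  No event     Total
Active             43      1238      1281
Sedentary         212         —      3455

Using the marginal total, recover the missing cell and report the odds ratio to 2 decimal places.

The missing cell is in the unexposed row: 3455 − 212 = 3243.
So a = 43, b = 1238, c = 212, d = 3243.
OR = (a·d)/(b·c) = (43 × 3243) / (1238 × 212) = 139449 / 262456 = 0.53132

0.53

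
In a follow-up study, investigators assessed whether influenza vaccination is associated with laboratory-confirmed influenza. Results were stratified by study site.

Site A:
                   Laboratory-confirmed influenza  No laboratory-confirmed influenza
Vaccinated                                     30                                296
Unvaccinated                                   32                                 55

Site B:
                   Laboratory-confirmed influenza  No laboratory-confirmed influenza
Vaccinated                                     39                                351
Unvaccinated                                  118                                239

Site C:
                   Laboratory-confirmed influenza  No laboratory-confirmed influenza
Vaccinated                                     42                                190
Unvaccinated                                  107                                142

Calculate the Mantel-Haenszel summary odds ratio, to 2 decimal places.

OR_MH = Σ(aᵢdᵢ/nᵢ) / Σ(bᵢcᵢ/nᵢ), where nᵢ is the stratum total.
Stratum 1 (Site A): n = 413; a·d/n = 30·55/413 = 3.9952; b·c/n = 296·32/413 = 22.9346
Stratum 2 (Site B): n = 747; a·d/n = 39·239/747 = 12.4779; b·c/n = 351·118/747 = 55.4458
Stratum 3 (Site C): n = 481; a·d/n = 42·142/481 = 12.3992; b·c/n = 190·107/481 = 42.2661
OR_MH = (3.9952 + 12.4779 + 12.3992) / (22.9346 + 55.4458 + 42.2661) = 28.8722 / 120.6465 = 0.23931

0.24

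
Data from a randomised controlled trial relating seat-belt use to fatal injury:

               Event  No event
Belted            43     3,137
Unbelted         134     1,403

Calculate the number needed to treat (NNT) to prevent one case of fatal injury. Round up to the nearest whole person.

Risk in treated group = 43/3180 = 0.01352; risk in control = 134/1537 = 0.08718.
Absolute risk reduction = 0.08718 − 0.01352 = 0.07366
NNT = 1 / ARR = 1 / 0.07366 = 13.576 → round up → 14

14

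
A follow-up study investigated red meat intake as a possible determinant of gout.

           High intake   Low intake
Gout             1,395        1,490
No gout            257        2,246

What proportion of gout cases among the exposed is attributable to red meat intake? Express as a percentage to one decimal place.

52.8

Reading the table with exposure as columns: a = 1395 (High intake, case), b = 257 (High intake, non-case), c = 1490 (Low intake, case), d = 2246.
Risk in exposed = 1395/1652 = 0.84443; risk in unexposed = 1490/3736 = 0.39882.
RR = 0.84443/0.39882 = 2.11731
AR% = (RR − 1)/RR × 100 = (2.11731 − 1)/2.11731 × 100 = 52.7703%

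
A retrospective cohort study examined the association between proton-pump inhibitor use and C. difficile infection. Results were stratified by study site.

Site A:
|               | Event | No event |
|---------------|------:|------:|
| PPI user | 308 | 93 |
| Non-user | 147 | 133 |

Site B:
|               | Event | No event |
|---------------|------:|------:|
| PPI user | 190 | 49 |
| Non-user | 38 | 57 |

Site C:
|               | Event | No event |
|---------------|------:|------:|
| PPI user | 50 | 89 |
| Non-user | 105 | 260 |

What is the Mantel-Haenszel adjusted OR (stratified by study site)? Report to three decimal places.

OR_MH = Σ(aᵢdᵢ/nᵢ) / Σ(bᵢcᵢ/nᵢ), where nᵢ is the stratum total.
Stratum 1 (Site A): n = 681; a·d/n = 308·133/681 = 60.1527; b·c/n = 93·147/681 = 20.0749
Stratum 2 (Site B): n = 334; a·d/n = 190·57/334 = 32.4251; b·c/n = 49·38/334 = 5.5749
Stratum 3 (Site C): n = 504; a·d/n = 50·260/504 = 25.7937; b·c/n = 89·105/504 = 18.5417
OR_MH = (60.1527 + 32.4251 + 25.7937) / (20.0749 + 5.5749 + 18.5417) = 118.3715 / 44.1914 = 2.67861

2.679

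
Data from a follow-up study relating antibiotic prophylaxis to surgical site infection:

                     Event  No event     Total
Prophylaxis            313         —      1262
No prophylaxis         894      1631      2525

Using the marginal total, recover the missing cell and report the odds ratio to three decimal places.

The missing cell is in the exposed row: 1262 − 313 = 949.
So a = 313, b = 949, c = 894, d = 1631.
OR = (a·d)/(b·c) = (313 × 1631) / (949 × 894) = 510503 / 848406 = 0.60172

0.602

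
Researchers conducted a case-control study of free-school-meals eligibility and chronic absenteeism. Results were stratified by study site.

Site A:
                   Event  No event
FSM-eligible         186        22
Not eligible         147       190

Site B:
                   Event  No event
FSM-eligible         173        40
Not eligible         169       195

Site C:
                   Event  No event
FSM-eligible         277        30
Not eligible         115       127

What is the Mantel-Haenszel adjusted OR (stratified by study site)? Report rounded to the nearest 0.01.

7.83

OR_MH = Σ(aᵢdᵢ/nᵢ) / Σ(bᵢcᵢ/nᵢ), where nᵢ is the stratum total.
Stratum 1 (Site A): n = 545; a·d/n = 186·190/545 = 64.8440; b·c/n = 22·147/545 = 5.9339
Stratum 2 (Site B): n = 577; a·d/n = 173·195/577 = 58.4662; b·c/n = 40·169/577 = 11.7158
Stratum 3 (Site C): n = 549; a·d/n = 277·127/549 = 64.0783; b·c/n = 30·115/549 = 6.2842
OR_MH = (64.8440 + 58.4662 + 64.0783) / (5.9339 + 11.7158 + 6.2842) = 187.3886 / 23.9339 = 7.82943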